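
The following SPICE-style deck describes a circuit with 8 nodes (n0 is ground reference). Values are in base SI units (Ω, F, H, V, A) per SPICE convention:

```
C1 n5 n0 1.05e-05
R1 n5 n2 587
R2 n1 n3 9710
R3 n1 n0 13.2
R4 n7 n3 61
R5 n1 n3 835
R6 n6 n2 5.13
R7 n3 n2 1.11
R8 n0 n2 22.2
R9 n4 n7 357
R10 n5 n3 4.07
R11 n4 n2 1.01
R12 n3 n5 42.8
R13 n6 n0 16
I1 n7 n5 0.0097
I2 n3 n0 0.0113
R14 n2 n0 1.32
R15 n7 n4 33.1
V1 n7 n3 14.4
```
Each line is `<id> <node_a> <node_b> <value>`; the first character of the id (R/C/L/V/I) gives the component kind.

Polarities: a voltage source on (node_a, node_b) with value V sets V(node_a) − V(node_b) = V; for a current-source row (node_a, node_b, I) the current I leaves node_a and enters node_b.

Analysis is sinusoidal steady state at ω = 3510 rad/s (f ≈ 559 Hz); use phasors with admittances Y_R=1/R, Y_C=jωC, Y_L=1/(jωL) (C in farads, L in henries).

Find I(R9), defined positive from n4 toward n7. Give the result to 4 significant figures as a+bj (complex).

-0.03768-4.825e-05j A

MNA unknowns: 7 node voltages V₁..V_7 plus 1 source current (V1)
C1: Y=0.000+0.03685j on G[5,0]
R1: Y=0.001704+0.000j on G[5,2]
R2: Y=0.0001030+0.000j on G[1,3]
R3: Y=0.07576+0.000j on G[1,0]
R4: Y=0.01639+0.000j on G[7,3]
R5: Y=0.001198+0.000j on G[1,3]
R6: Y=0.1949+0.000j on G[6,2]
R7: Y=0.9009+0.000j on G[3,2]
R8: Y=0.04505+0.000j on G[0,2]
R9: Y=0.002801+0.000j on G[4,7]
R10: Y=0.2457+0.000j on G[5,3]
R11: Y=0.9901+0.000j on G[4,2]
R12: Y=0.02336+0.000j on G[3,5]
R13: Y=0.06250+0.000j on G[6,0]
I1: z[7]−=0.0097, z[5]+=0.0097
I2: z[3]−=0.0113, z[0]+=0.0113
R14: Y=0.7576+0.000j on G[2,0]
R15: Y=0.03021+0.000j on G[7,4]
V1: row V7−V3=14.4, i_V1 at 7,3
solve → V1=-0.008575+0.0006329j, V2=-0.008221+0.01970j, V3=-0.5081+0.03750j, V4=0.4403+0.02027j, V5=-0.4556+0.09939j, V6=-0.006225+0.01492j, V7=13.89+0.03750j
aux → i_V1=-0.6898-0.0005687j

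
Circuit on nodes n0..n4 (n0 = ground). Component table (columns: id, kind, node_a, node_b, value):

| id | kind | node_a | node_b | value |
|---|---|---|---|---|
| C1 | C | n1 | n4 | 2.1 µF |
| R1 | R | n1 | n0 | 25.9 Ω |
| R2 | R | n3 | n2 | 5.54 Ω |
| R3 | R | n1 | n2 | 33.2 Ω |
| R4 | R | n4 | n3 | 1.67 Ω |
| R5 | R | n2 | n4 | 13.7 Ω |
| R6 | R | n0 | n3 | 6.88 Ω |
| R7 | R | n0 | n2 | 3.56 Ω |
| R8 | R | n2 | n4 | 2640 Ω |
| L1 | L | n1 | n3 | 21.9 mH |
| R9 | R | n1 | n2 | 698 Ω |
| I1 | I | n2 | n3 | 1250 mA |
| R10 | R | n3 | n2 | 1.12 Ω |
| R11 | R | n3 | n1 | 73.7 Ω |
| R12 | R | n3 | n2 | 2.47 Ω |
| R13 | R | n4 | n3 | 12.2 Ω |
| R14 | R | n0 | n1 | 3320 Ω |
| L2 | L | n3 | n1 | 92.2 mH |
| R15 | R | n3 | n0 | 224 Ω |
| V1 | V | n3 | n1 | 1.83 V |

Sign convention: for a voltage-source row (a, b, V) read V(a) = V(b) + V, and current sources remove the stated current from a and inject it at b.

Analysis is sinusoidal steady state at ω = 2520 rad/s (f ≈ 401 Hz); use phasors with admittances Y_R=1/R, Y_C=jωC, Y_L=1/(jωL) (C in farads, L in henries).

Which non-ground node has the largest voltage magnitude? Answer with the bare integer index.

1

MNA unknowns: 4 node voltages V₁..V_4 plus 1 source current (V1)
C1: Y=0.000+0.005292j on G[1,4]
R1: Y=0.03861+0.000j on G[1,0]
R2: Y=0.1805+0.000j on G[3,2]
R3: Y=0.03012+0.000j on G[1,2]
R4: Y=0.5988+0.000j on G[4,3]
R5: Y=0.07299+0.000j on G[2,4]
R6: Y=0.1453+0.000j on G[0,3]
R7: Y=0.2809+0.000j on G[0,2]
R8: Y=0.0003788+0.000j on G[2,4]
L1: Y=0.000-0.01812j on G[1,3]
R9: Y=0.001433+0.000j on G[1,2]
I1: z[2]−=1.25, z[3]+=1.25
R10: Y=0.8929+0.000j on G[3,2]
R11: Y=0.01357+0.000j on G[3,1]
R12: Y=0.4049+0.000j on G[3,2]
R13: Y=0.08197+0.000j on G[4,3]
R14: Y=0.0003012+0.000j on G[0,1]
L2: Y=0.000-0.004304j on G[3,1]
R15: Y=0.004464+0.000j on G[3,0]
V1: row V3−V1=1.83, i_V1 at 3,1
solve → V1=-1.200+0.0003195j, V2=-0.1697-0.0002147j, V3=0.6299+0.0003195j, V4=0.5520-0.01203j
aux → i_V1=-0.1041+0.03179j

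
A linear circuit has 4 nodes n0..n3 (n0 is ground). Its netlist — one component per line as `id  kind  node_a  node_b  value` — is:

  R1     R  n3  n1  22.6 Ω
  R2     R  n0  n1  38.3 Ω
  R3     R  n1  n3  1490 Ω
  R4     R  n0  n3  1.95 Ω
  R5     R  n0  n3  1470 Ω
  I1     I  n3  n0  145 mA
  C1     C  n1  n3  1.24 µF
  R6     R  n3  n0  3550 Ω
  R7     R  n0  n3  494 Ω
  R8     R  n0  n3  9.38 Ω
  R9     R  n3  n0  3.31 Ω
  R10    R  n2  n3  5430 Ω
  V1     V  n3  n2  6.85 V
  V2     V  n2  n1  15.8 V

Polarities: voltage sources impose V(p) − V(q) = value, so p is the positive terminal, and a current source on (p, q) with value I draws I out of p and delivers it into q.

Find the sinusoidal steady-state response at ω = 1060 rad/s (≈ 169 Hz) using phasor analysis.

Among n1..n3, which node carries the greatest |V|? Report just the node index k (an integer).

1

Element admittances at ω=1060 rad/s:
  Y(R1) = 0.04425+0.000j S between n3,n1
  Y(R2) = 0.02611+0.000j S between n0,n1
  Y(R3) = 0.0006711+0.000j S between n1,n3
  Y(R4) = 0.5128+0.000j S between n0,n3
  Y(R5) = 0.0006803+0.000j S between n0,n3
  I1: injects 0.145 A into n0 (from n3)
  Y(C1) = 0.000+0.001314j S between n1,n3
  Y(R6) = 0.0002817+0.000j S between n3,n0
  Y(R7) = 0.002024+0.000j S between n0,n3
  Y(R8) = 0.1066+0.000j S between n0,n3
  Y(R9) = 0.3021+0.000j S between n3,n0
  Y(R10) = 0.0001842+0.000j S between n2,n3
  V1: constraint V(n3)−V(n2) = 6.85
  V2: constraint V(n2)−V(n1) = 15.8
Assemble and solve the 5×5 MNA system:
  V(n1)=-22.18+0.000j  V(n2)=-6.380+0.000j  V(n3)=0.4696+0.000j
  i(V1)=-1.598-0.02977j  i(V2)=-1.597-0.02977j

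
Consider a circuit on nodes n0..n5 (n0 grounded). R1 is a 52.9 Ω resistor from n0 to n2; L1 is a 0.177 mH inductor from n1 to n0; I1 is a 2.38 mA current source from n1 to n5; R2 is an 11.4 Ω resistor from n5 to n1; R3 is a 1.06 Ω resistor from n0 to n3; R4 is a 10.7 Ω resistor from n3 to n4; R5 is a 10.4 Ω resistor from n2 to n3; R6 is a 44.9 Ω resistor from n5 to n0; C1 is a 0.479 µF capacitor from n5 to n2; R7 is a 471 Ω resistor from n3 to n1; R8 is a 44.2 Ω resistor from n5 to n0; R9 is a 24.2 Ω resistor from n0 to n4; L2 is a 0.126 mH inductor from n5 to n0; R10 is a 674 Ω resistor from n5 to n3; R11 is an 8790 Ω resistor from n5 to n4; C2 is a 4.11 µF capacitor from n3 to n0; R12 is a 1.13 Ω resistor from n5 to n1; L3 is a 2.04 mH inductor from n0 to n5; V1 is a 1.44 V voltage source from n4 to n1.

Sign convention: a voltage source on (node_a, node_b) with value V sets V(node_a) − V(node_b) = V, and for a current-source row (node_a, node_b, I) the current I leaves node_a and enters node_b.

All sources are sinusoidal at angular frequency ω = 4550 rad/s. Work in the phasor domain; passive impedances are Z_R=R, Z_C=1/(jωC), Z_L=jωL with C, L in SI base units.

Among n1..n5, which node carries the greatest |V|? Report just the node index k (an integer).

4

Element admittances at ω=4550 rad/s:
  Y(R1) = 0.01890+0.000j S between n0,n2
  Y(L1) = 0.000-1.242j S between n1,n0
  I1: injects 0.00238 A into n5 (from n1)
  Y(R2) = 0.08772+0.000j S between n5,n1
  Y(R3) = 0.9434+0.000j S between n0,n3
  Y(R4) = 0.09346+0.000j S between n3,n4
  Y(R5) = 0.09615+0.000j S between n2,n3
  Y(R6) = 0.02227+0.000j S between n5,n0
  Y(C1) = 0.000+0.002179j S between n5,n2
  Y(R7) = 0.002123+0.000j S between n3,n1
  Y(R8) = 0.02262+0.000j S between n5,n0
  Y(R9) = 0.04132+0.000j S between n0,n4
  Y(L2) = 0.000-1.744j S between n5,n0
  Y(R10) = 0.001484+0.000j S between n5,n3
  Y(R11) = 0.0001138+0.000j S between n5,n4
  Y(C2) = 0.000+0.01870j S between n3,n0
  Y(R12) = 0.8850+0.000j S between n5,n1
  Y(L3) = 0.000-0.1077j S between n0,n5
  V1: constraint V(n4)−V(n1) = 1.44
Assemble and solve the 6×6 MNA system:
  V(n1)=-0.04757-0.08680j  V(n2)=0.1033-0.01002j  V(n3)=0.1230-0.01022j  V(n4)=1.392-0.08680j  V(n5)=0.02499-0.03729j
  i(V1)=-0.1763+0.01075j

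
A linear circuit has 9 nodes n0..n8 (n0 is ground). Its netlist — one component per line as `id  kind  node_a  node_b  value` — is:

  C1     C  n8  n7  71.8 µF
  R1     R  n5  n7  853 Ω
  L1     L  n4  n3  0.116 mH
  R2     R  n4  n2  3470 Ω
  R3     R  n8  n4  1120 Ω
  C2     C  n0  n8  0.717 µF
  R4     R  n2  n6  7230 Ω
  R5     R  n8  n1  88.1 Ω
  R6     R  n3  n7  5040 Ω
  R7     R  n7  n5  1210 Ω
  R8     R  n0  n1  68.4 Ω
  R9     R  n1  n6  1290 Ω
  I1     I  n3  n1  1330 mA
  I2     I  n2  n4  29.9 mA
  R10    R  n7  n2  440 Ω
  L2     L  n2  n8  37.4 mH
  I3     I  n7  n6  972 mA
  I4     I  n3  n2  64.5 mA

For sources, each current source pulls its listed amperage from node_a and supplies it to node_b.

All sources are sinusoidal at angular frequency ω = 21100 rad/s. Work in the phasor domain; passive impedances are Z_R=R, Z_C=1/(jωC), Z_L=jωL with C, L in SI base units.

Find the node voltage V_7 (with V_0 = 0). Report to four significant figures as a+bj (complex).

-28.65+68.35j V

Element admittances at ω=21100 rad/s:
  Y(C1) = 0.000+1.515j S between n8,n7
  Y(R1) = 0.001172+0.000j S between n5,n7
  Y(L1) = 0.000-0.4086j S between n4,n3
  Y(R2) = 0.0002882+0.000j S between n4,n2
  Y(R3) = 0.0008929+0.000j S between n8,n4
  Y(C2) = 0.000+0.01513j S between n0,n8
  Y(R4) = 0.0001383+0.000j S between n2,n6
  Y(R5) = 0.01135+0.000j S between n8,n1
  Y(R6) = 0.0001984+0.000j S between n3,n7
  Y(R7) = 0.0008264+0.000j S between n7,n5
  Y(R8) = 0.01462+0.000j S between n0,n1
  Y(R9) = 0.0007752+0.000j S between n1,n6
  I1: injects 1.33 A into n1 (from n3)
  I2: injects 0.0299 A into n4 (from n2)
  Y(R10) = 0.002273+0.000j S between n7,n2
  Y(L2) = 0.000-0.001267j S between n2,n8
  I3: injects 0.972 A into n6 (from n7)
  I4: injects 0.0645 A into n2 (from n3)
Assemble and solve the 8×8 MNA system:
  V(n1)=69.89+29.62j  V(n2)=-56.67+53.03j  V(n3)=-1024+62.12j  V(n4)=-1024+65.05j  V(n5)=-28.65+68.35j  V(n6)=1115+33.17j  V(n7)=-28.65+68.35j  V(n8)=-28.63+67.54j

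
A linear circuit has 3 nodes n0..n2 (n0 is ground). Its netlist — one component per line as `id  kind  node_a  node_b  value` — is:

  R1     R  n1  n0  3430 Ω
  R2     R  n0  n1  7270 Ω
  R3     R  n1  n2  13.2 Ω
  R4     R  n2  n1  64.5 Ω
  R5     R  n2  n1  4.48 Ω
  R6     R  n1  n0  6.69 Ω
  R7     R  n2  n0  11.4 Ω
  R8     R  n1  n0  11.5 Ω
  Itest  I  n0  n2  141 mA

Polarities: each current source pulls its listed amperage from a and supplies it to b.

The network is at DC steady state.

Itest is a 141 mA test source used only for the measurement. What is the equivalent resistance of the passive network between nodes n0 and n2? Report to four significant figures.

R_eq = 4.488 Ω

Element admittances at DC:
  Y(R1) = 0.0002915 S between n1,n0
  Y(R2) = 0.0001376 S between n0,n1
  Y(R3) = 0.07576 S between n1,n2
  Y(R4) = 0.01550 S between n2,n1
  Y(R5) = 0.2232 S between n2,n1
  Y(R6) = 0.1495 S between n1,n0
  Y(R7) = 0.08772 S between n2,n0
  Y(R8) = 0.08696 S between n1,n0
  Itest: injects 0.141 A into n2 (from n0)
Assemble and solve the 2×2 MNA system:
  V(n1)=0.3609  V(n2)=0.6328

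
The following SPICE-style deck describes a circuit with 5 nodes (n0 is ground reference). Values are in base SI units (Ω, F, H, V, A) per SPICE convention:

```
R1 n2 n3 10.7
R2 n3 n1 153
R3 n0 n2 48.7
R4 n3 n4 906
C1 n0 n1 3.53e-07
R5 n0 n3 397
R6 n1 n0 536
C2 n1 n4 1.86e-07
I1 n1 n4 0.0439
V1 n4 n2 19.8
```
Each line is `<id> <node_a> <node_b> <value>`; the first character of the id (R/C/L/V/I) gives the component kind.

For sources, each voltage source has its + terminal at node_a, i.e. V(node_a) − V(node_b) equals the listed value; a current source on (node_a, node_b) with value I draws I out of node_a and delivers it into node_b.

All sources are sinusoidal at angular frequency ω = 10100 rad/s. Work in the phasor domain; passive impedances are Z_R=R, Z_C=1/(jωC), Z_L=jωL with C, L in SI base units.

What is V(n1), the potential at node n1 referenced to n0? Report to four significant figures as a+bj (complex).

Apply KCL at each of the 4 non-ground nodes and solve the resulting linear system.
Node n1: branches {R2, C1, R6, C2, I1} → V_1 = -0.9763+5.294j
Node n2: branches {R1, R3, V1} → V_2 = 0.8899-0.3169j
Node n3: branches {R1, R2, R4, R5} → V_3 = 0.9615+0.04468j
Node n4: branches {R4, C2, I1, V1} → V_4 = 20.69-0.3169j
Source currents: i(V1)=0.01158-0.04030j

-0.9763+5.294j V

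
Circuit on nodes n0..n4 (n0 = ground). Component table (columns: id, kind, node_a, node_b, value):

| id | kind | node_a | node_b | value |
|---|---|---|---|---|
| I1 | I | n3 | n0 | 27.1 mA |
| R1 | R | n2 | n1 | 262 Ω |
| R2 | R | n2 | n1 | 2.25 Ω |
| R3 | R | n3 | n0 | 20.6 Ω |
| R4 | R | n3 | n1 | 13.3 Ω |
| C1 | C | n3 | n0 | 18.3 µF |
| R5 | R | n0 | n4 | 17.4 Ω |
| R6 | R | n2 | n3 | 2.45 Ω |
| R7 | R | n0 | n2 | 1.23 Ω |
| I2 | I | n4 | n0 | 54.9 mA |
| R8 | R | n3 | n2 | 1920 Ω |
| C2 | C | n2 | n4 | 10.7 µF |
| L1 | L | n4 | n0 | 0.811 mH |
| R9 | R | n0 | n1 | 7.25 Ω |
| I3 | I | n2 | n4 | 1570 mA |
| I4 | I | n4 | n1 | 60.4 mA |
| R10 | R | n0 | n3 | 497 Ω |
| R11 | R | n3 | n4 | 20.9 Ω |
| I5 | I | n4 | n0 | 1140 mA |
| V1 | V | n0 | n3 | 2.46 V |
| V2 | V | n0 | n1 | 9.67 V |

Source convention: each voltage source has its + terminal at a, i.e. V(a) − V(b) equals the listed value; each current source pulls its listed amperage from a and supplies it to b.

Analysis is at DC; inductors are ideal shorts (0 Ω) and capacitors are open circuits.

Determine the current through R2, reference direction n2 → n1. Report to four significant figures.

MNA unknowns: 4 node voltages V₁..V_4 plus 3 source currents (L1, V1, V2)
I1: z[3]−=0.0271, z[0]+=0.0271
R1: Y=0.003817 on G[2,1]
R2: Y=0.4444 on G[2,1]
R3: Y=0.04854 on G[3,0]
R4: Y=0.07519 on G[3,1]
C1: Y=0.000 on G[3,0]
R5: Y=0.05747 on G[0,4]
R6: Y=0.4082 on G[2,3]
R7: Y=0.8130 on G[0,2]
I2: z[4]−=0.0549, z[0]+=0.0549
R8: Y=0.0005208 on G[3,2]
C2: Y=0.000 on G[2,4]
L1: row V4−V0=0, i_L1 at 4,0
R9: Y=0.1379 on G[0,1]
I3: z[2]−=1.57, z[4]+=1.57
I4: z[4]−=0.0604, z[1]+=0.0604
R10: Y=0.002012 on G[0,3]
R11: Y=0.04785 on G[3,4]
I5: z[4]−=1.14, z[0]+=1.14
V1: row V0−V3=2.46, i_V1 at 0,3
V2: row V0−V1=9.67, i_V2 at 0,1
solve → V1=-9.670, V2=-4.138, V3=-2.460, V4=0.000
aux → i_L1=0.1970, i_V1=1.013, i_V2=-4.416

2.459 A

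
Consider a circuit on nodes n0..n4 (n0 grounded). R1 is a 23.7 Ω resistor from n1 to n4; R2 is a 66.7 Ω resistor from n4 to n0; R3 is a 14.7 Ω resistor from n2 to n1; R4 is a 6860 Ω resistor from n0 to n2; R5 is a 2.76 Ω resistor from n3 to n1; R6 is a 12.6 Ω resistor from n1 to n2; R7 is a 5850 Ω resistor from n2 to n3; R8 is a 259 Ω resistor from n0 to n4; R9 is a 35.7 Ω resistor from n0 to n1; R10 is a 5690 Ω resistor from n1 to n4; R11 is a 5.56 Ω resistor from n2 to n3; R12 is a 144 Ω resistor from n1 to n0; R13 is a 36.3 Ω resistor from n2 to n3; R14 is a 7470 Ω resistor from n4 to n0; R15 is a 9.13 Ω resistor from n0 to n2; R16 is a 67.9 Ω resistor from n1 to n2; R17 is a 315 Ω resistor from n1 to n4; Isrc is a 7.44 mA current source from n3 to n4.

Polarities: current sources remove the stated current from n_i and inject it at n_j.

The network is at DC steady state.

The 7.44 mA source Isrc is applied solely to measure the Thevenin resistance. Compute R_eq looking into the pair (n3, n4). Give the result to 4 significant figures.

R_eq = 17.88 Ω

Element admittances at DC:
  Y(R1) = 0.04219 S between n1,n4
  Y(R2) = 0.01499 S between n4,n0
  Y(R3) = 0.06803 S between n2,n1
  Y(R4) = 0.0001458 S between n0,n2
  Y(R5) = 0.3623 S between n3,n1
  Y(R6) = 0.07937 S between n1,n2
  Y(R7) = 0.0001709 S between n2,n3
  Y(R8) = 0.003861 S between n0,n4
  Y(R9) = 0.02801 S between n0,n1
  Y(R10) = 0.0001757 S between n1,n4
  Y(R11) = 0.1799 S between n2,n3
  Y(R12) = 0.006944 S between n1,n0
  Y(R13) = 0.02755 S between n2,n3
  Y(R14) = 0.0001339 S between n4,n0
  Y(R15) = 0.1095 S between n0,n2
  Y(R16) = 0.01473 S between n1,n2
  Y(R17) = 0.003175 S between n1,n4
  Isrc: injects 0.00744 A into n4 (from n3)
Assemble and solve the 4×4 MNA system:
  V(n1)=-0.01133  V(n2)=-0.01496  V(n3)=-0.02571  V(n4)=0.1073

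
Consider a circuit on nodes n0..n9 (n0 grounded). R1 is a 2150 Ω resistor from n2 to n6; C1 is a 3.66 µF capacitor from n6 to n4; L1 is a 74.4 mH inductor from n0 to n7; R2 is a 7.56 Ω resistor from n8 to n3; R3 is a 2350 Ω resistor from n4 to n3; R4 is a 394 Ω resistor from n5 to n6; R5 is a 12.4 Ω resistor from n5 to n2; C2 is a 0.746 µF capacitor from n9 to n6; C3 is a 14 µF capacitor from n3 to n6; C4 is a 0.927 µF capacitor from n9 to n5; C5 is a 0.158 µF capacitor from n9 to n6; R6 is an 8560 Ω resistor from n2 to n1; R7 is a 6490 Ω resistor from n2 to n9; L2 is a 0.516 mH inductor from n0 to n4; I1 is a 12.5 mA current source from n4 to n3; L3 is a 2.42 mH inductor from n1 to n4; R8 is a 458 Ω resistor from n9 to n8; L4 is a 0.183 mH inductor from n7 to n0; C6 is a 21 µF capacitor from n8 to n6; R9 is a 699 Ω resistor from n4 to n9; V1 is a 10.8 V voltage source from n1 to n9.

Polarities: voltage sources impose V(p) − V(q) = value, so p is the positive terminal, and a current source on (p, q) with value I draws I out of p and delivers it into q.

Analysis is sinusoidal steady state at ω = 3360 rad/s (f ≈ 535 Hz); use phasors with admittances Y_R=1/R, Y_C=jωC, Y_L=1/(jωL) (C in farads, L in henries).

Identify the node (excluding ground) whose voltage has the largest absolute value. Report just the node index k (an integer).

9

Apply KCL at each of the 9 non-ground nodes and solve the resulting linear system.
Node n1: branches {R6, L3, V1} → V_1 = -0.3071+0.3417j
Node n2: branches {R1, R5, R6, R7} → V_2 = -6.754-3.146j
Node n3: branches {R2, R3, C3, I1} → V_3 = -3.096+1.018j
Node n4: branches {C1, R3, L2, I1, L3, R9} → V_4 = 0.000+0.000j
Node n5: branches {R4, R5, C4} → V_5 = -6.776-3.181j
Node n6: branches {R1, C1, R4, C2, C3, C5, C6} → V_6 = -3.146+1.002j
Node n7: branches {L1, L4} → V_7 = 0.000+0.000j
Node n8: branches {R2, R8, C6} → V_8 = -3.207+1.039j
Node n9: branches {C2, C4, C5, R7, R8, R9, V1} → V_9 = -11.11+0.3417j
Source currents: i(V1)=-0.04278-0.03817j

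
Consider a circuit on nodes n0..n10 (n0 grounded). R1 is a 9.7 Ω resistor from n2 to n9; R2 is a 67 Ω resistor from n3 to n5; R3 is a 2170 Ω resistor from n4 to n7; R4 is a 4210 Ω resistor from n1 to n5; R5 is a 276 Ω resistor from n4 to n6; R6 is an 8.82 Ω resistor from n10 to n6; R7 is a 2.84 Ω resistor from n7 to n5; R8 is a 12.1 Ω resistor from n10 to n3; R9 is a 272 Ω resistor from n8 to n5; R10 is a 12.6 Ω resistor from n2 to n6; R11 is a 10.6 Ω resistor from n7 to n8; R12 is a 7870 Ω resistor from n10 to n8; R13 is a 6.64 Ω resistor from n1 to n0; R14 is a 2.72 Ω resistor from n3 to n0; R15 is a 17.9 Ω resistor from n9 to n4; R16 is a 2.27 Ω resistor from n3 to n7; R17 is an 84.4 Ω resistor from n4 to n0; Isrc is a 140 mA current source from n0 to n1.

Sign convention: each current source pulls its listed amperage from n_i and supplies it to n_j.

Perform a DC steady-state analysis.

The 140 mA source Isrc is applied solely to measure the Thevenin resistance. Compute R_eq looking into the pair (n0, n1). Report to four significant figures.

R_eq = 6.630 Ω

Element admittances at DC:
  Y(R1) = 0.1031 S between n2,n9
  Y(R2) = 0.01493 S between n3,n5
  Y(R3) = 0.0004608 S between n4,n7
  Y(R4) = 0.0002375 S between n1,n5
  Y(R5) = 0.003623 S between n4,n6
  Y(R6) = 0.1134 S between n10,n6
  Y(R7) = 0.3521 S between n7,n5
  Y(R8) = 0.08264 S between n10,n3
  Y(R9) = 0.003676 S between n8,n5
  Y(R10) = 0.07937 S between n2,n6
  Y(R11) = 0.09434 S between n7,n8
  Y(R12) = 0.0001271 S between n10,n8
  Y(R13) = 0.1506 S between n1,n0
  Y(R14) = 0.3676 S between n3,n0
  Y(R15) = 0.05587 S between n9,n4
  Y(R16) = 0.4405 S between n3,n7
  Y(R17) = 0.01185 S between n4,n0
  Isrc: injects 0.14 A into n1 (from n0)
Assemble and solve the 10×10 MNA system:
  V(n1)=0.9281  V(n2)=0.0004602  V(n3)=0.0005869  V(n4)=0.0003639  V(n5)=0.001626  V(n6)=0.0005041  V(n7)=0.001050  V(n8)=0.001071  V(n9)=0.0004263  V(n10)=0.0005393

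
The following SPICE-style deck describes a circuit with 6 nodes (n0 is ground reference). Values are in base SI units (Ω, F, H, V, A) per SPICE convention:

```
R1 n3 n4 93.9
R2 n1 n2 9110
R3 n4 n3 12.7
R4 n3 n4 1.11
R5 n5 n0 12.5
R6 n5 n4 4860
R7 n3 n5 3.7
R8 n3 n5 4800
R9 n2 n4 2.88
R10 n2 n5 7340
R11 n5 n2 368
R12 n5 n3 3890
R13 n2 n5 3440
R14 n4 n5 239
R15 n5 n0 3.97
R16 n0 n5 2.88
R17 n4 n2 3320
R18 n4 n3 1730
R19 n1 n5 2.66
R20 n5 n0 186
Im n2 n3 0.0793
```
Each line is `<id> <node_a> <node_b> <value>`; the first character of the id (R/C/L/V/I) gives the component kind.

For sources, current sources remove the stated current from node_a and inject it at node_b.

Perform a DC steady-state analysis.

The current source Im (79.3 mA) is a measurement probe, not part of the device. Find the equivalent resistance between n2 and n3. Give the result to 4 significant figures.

R_eq = 3.835 Ω

MNA unknowns: 5 node voltages V₁..V_5
R1: Y=0.01065 on G[3,4]
R2: Y=0.0001098 on G[1,2]
R3: Y=0.07874 on G[4,3]
R4: Y=0.9009 on G[3,4]
R5: Y=0.08000 on G[5,0]
R6: Y=0.0002058 on G[5,4]
R7: Y=0.2703 on G[3,5]
R8: Y=0.0002083 on G[3,5]
R9: Y=0.3472 on G[2,4]
R10: Y=0.0001362 on G[2,5]
R11: Y=0.002717 on G[5,2]
R12: Y=0.0002571 on G[5,3]
R13: Y=0.0002907 on G[2,5]
R14: Y=0.004184 on G[4,5]
R15: Y=0.2519 on G[5,0]
R16: Y=0.3472 on G[0,5]
R17: Y=0.0003012 on G[4,2]
R18: Y=0.0005780 on G[4,3]
R19: Y=0.3759 on G[1,5]
R20: Y=0.005376 on G[5,0]
Im: z[2]−=0.0793, z[3]+=0.0793
solve → V1=-8.737e-05, V2=-0.2993, V3=0.004796, V4=-0.07392, V5=0.000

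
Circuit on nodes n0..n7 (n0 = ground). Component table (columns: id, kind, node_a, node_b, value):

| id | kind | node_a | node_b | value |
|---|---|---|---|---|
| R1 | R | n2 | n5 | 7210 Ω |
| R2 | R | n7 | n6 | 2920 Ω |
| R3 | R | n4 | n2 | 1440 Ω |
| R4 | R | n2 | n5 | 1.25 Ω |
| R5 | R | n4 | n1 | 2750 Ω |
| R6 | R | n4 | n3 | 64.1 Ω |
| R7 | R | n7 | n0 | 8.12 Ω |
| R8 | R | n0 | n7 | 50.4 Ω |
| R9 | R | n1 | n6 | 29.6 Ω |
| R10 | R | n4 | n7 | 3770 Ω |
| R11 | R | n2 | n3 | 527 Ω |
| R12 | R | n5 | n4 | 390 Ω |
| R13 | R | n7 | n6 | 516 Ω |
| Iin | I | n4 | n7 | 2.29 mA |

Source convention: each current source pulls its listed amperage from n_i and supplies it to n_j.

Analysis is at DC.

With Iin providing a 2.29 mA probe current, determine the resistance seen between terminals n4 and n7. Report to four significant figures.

R_eq = 1736. Ω

Element admittances at DC:
  Y(R1) = 0.0001387 S between n2,n5
  Y(R2) = 0.0003425 S between n7,n6
  Y(R3) = 0.0006944 S between n4,n2
  Y(R4) = 0.8000 S between n2,n5
  Y(R5) = 0.0003636 S between n4,n1
  Y(R6) = 0.01560 S between n4,n3
  Y(R7) = 0.1232 S between n7,n0
  Y(R8) = 0.01984 S between n0,n7
  Y(R9) = 0.03378 S between n1,n6
  Y(R10) = 0.0002653 S between n4,n7
  Y(R11) = 0.001898 S between n2,n3
  Y(R12) = 0.002564 S between n5,n4
  Y(R13) = 0.001938 S between n7,n6
  Iin: injects 0.00229 A into n7 (from n4)
Assemble and solve the 7×7 MNA system:
  V(n1)=-0.5783  V(n2)=-3.976  V(n3)=-3.976  V(n4)=-3.976  V(n5)=-3.976  V(n6)=-0.5417  V(n7)=0.000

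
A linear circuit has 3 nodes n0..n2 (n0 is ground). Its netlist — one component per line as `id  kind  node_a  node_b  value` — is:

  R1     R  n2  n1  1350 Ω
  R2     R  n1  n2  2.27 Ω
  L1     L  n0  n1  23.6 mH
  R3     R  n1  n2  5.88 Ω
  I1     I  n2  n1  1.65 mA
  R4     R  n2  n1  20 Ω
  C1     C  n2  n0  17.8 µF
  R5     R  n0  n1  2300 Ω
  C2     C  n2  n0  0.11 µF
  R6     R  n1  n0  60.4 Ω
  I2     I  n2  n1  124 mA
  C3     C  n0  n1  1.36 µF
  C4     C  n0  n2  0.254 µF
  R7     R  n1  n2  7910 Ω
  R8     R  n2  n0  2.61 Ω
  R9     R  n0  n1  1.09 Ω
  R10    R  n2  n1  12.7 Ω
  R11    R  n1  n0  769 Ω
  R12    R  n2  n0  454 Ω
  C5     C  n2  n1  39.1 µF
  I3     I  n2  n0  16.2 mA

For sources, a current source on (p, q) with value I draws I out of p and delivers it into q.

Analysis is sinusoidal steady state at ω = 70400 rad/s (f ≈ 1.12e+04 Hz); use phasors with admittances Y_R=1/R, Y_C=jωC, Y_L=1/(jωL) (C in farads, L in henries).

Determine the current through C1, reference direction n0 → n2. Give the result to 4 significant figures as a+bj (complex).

0.03042-0.0008898j A

Apply KCL at each of the 2 non-ground nodes and solve the resulting linear system.
Node n1: branches {R1, R2, L1, R3, I1, R4, R5, R6, I2, C3, R7, R9, R10, R11, C5} → V_1 = 0.01431-0.01242j
Node n2: branches {R1, R2, R3, I1, R4, C1, C2, I2, C4, R7, R8, R10, R12, C5, I3} → V_2 = 0.0007101+0.02428j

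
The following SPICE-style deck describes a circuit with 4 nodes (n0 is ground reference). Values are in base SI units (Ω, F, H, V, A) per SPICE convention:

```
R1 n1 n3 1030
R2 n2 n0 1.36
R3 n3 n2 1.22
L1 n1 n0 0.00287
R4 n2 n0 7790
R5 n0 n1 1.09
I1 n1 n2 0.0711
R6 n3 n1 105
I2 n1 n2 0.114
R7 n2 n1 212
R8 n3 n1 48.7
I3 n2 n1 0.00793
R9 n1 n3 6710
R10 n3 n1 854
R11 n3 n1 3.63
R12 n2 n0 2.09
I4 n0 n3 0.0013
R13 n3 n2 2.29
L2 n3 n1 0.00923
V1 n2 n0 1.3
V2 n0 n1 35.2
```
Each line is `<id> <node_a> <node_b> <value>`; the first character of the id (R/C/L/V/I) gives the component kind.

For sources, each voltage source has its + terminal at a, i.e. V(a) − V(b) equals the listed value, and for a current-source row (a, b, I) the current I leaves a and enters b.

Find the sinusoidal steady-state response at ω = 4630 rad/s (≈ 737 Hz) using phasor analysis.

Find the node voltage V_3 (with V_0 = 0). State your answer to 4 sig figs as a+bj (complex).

-5.889+0.4385j V

Element admittances at ω=4630 rad/s:
  Y(R1) = 0.0009709+0.000j S between n1,n3
  Y(R2) = 0.7353+0.000j S between n2,n0
  Y(R3) = 0.8197+0.000j S between n3,n2
  Y(L1) = 0.000-0.07526j S between n1,n0
  Y(R4) = 0.0001284+0.000j S between n2,n0
  Y(R5) = 0.9174+0.000j S between n0,n1
  I1: injects 0.0711 A into n2 (from n1)
  Y(R6) = 0.009524+0.000j S between n3,n1
  I2: injects 0.114 A into n2 (from n1)
  Y(R7) = 0.004717+0.000j S between n2,n1
  Y(R8) = 0.02053+0.000j S between n3,n1
  I3: injects 0.00793 A into n1 (from n2)
  Y(R9) = 0.0001490+0.000j S between n1,n3
  Y(R10) = 0.001171+0.000j S between n3,n1
  Y(R11) = 0.2755+0.000j S between n3,n1
  Y(R12) = 0.4785+0.000j S between n2,n0
  I4: injects 0.0013 A into n3 (from n0)
  Y(R13) = 0.4367+0.000j S between n3,n2
  Y(L2) = 0.000-0.02340j S between n3,n1
  V1: constraint V(n2)−V(n0) = 1.3
  V2: constraint V(n0)−V(n1) = 35.2
Assemble and solve the 5×5 MNA system:
  V(n1)=-35.20+0.000j  V(n2)=1.300+0.000j  V(n3)=-5.889+0.4385j
  i(V1)=-10.60+0.5509j  i(V2)=-41.32+3.200j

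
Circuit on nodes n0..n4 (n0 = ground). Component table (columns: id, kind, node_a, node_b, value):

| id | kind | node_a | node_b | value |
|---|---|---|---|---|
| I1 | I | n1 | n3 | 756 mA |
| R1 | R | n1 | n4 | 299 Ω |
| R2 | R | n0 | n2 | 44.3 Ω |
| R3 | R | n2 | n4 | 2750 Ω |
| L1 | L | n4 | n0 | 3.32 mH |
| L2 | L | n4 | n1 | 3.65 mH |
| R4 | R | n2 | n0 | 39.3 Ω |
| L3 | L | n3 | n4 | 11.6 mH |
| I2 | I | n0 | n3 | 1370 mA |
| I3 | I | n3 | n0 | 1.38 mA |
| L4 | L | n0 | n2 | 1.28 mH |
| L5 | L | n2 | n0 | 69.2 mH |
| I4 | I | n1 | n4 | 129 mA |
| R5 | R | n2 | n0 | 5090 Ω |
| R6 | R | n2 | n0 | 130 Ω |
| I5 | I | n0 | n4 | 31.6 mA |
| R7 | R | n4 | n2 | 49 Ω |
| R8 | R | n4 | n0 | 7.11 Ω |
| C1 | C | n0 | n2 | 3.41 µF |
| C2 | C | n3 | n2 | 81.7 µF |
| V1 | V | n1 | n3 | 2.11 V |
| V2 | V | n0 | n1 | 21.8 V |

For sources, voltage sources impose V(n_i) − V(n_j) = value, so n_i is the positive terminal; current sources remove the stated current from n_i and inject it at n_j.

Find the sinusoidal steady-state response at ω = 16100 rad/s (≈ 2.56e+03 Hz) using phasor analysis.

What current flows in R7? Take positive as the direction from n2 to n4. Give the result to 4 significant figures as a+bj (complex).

MNA unknowns: 4 node voltages V₁..V_4 plus 2 source currents (V1, V2)
I1: z[1]−=0.756, z[3]+=0.756
R1: Y=0.003344+0.000j on G[1,4]
R2: Y=0.02257+0.000j on G[0,2]
R3: Y=0.0003636+0.000j on G[2,4]
L1: Y=0.000-0.01871j on G[4,0]
L2: Y=0.000-0.01702j on G[4,1]
R4: Y=0.02545+0.000j on G[2,0]
L3: Y=0.000-0.005354j on G[3,4]
I2: z[0]−=1.37, z[3]+=1.37
I3: z[3]−=0.00138, z[0]+=0.00138
L4: Y=0.000-0.04852j on G[0,2]
L5: Y=0.000-0.0008976j on G[2,0]
I4: z[1]−=0.129, z[4]+=0.129
R5: Y=0.0001965+0.000j on G[2,0]
R6: Y=0.007692+0.000j on G[2,0]
I5: z[0]−=0.0316, z[4]+=0.0316
R7: Y=0.02041+0.000j on G[4,2]
R8: Y=0.1406+0.000j on G[4,0]
C1: Y=0.000+0.05490j on G[0,2]
C2: Y=0.000+1.315j on G[3,2]
V1: row V1−V3=2.11, i_V1 at 1,3
V2: row V0−V1=21.8, i_V2 at 0,1
solve → V1=-21.80+0.000j, V2=-23.70-1.329j, V3=-23.91+0.000j, V4=-2.984+2.117j
aux → i_V1=-3.884-0.1637j, i_V2=-3.098+0.1494j

-0.4228-0.07033j A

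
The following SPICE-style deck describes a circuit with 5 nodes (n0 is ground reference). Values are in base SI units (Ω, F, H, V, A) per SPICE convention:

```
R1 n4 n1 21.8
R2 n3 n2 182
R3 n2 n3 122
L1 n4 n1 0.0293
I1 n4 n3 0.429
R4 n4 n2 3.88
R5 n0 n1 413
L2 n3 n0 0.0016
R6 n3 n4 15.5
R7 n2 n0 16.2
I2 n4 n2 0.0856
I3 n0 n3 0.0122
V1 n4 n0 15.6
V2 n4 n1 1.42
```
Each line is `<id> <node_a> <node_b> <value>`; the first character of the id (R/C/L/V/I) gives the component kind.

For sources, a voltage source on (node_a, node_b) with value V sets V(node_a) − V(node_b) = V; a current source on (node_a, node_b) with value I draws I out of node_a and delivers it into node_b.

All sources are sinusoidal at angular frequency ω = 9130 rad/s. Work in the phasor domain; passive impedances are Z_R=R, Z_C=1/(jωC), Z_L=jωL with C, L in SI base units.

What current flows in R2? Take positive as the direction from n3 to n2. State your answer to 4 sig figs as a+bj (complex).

-0.006009+0.05441j A

Apply KCL at each of the 4 non-ground nodes and solve the resulting linear system.
Node n1: branches {R1, L1, R5, V2} → V_1 = 14.18+0.000j
Node n2: branches {R2, R3, R4, R7, I2} → V_2 = 12.81+0.4244j
Node n3: branches {R2, R3, I1, L2, R6, I3} → V_3 = 11.71+10.33j
Node n4: branches {R1, L1, I1, R4, R6, I2, V1, V2} → V_4 = 15.60+0.000j
Source currents: i(V1)=-1.520+0.7756j, i(V2)=-0.03080+0.005308j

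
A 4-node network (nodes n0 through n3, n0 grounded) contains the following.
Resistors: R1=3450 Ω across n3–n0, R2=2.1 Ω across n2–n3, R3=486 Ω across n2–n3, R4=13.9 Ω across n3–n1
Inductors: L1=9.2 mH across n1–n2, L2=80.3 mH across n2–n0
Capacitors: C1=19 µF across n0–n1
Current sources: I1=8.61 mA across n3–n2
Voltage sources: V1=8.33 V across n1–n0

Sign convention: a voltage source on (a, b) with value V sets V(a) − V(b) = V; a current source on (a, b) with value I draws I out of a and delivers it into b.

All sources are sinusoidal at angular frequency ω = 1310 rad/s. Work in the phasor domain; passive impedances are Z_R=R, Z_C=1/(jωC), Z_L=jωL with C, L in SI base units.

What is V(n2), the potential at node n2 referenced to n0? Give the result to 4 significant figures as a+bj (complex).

7.739+0.3907j V

MNA unknowns: 3 node voltages V₁..V_3 plus 1 source current (V1)
R1: Y=0.0002899+0.000j on G[3,0]
L1: Y=0.000-0.08297j on G[1,2]
R2: Y=0.4762+0.000j on G[2,3]
C1: Y=0.000+0.02489j on G[0,1]
L2: Y=0.000-0.009506j on G[2,0]
R3: Y=0.002058+0.000j on G[2,3]
R4: Y=0.07194+0.000j on G[3,1]
I1: z[3]−=0.00861, z[2]+=0.00861
V1: row V1−V0=8.33, i_V1 at 1,0
solve → V1=8.330+0.000j, V2=7.739+0.3907j, V3=7.796+0.3394j
aux → i_V1=-0.005974-0.1339j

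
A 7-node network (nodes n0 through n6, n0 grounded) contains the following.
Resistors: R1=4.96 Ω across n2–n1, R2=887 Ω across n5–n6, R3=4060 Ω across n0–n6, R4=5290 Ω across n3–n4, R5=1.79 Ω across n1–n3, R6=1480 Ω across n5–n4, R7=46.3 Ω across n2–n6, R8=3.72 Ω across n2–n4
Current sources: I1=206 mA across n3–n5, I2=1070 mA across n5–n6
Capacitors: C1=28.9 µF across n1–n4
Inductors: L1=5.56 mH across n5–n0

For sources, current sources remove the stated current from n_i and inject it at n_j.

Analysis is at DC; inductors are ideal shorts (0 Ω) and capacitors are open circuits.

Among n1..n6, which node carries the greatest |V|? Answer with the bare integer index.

MNA unknowns: 6 node voltages V₁..V_6 plus 1 source current (L1)
R1: Y=0.2016 on G[2,1]
I1: z[3]−=0.206, z[5]+=0.206
R2: Y=0.001127 on G[5,6]
C1: Y=0.000 on G[1,4]
R3: Y=0.0002463 on G[0,6]
R4: Y=0.0001890 on G[3,4]
R5: Y=0.5587 on G[1,3]
R6: Y=0.0006757 on G[5,4]
L1: row V5−V0=0, i_L1 at 5,0
R7: Y=0.02160 on G[2,6]
R8: Y=0.2688 on G[2,4]
I2: z[5]−=1.07, z[6]+=1.07
solve → V1=406.0, V2=407.0, V3=405.6, V4=406.0, V5=0.000, V6=429.3
aux → i_L1=-0.1057

6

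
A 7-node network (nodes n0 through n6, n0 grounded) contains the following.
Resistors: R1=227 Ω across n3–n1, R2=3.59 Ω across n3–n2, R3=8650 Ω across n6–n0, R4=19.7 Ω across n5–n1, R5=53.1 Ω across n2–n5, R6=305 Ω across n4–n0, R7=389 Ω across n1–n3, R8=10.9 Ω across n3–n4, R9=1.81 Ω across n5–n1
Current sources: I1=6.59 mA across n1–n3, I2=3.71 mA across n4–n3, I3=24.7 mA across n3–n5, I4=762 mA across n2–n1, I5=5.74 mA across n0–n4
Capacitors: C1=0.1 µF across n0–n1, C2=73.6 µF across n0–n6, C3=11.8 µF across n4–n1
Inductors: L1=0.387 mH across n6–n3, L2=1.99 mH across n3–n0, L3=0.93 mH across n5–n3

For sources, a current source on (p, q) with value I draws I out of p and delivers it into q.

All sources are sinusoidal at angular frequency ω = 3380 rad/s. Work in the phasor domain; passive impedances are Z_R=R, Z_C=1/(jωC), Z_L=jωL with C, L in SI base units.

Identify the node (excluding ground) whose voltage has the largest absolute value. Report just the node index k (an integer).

Element admittances at ω=3380 rad/s:
  Y(R1) = 0.004405+0.000j S between n3,n1
  Y(R2) = 0.2786+0.000j S between n3,n2
  I1: injects 0.00659 A into n3 (from n1)
  Y(C1) = 0.000+0.0003380j S between n0,n1
  Y(R3) = 0.0001156+0.000j S between n6,n0
  Y(R4) = 0.05076+0.000j S between n5,n1
  Y(C2) = 0.000+0.2488j S between n0,n6
  Y(R5) = 0.01883+0.000j S between n2,n5
  I2: injects 0.00371 A into n3 (from n4)
  Y(R6) = 0.003279+0.000j S between n4,n0
  Y(R7) = 0.002571+0.000j S between n1,n3
  Y(R8) = 0.09174+0.000j S between n3,n4
  I3: injects 0.0247 A into n5 (from n3)
  Y(C3) = 0.000+0.03988j S between n4,n1
  Y(L1) = 0.000-0.7645j S between n6,n3
  Y(R9) = 0.5525+0.000j S between n5,n1
  Y(L2) = 0.000-0.1487j S between n3,n0
  Y(L3) = 0.000-0.3181j S between n5,n3
  I4: injects 0.762 A into n1 (from n2)
  I5: injects 0.00574 A into n4 (from n0)
Assemble and solve the 6×6 MNA system:
  V(n1)=1.770+2.180j  V(n2)=-2.549+0.1144j  V(n3)=-0.01646-0.03721j  V(n4)=-0.5209+0.9255j  V(n5)=0.4540+2.358j  V(n6)=-0.02442-0.05515j

1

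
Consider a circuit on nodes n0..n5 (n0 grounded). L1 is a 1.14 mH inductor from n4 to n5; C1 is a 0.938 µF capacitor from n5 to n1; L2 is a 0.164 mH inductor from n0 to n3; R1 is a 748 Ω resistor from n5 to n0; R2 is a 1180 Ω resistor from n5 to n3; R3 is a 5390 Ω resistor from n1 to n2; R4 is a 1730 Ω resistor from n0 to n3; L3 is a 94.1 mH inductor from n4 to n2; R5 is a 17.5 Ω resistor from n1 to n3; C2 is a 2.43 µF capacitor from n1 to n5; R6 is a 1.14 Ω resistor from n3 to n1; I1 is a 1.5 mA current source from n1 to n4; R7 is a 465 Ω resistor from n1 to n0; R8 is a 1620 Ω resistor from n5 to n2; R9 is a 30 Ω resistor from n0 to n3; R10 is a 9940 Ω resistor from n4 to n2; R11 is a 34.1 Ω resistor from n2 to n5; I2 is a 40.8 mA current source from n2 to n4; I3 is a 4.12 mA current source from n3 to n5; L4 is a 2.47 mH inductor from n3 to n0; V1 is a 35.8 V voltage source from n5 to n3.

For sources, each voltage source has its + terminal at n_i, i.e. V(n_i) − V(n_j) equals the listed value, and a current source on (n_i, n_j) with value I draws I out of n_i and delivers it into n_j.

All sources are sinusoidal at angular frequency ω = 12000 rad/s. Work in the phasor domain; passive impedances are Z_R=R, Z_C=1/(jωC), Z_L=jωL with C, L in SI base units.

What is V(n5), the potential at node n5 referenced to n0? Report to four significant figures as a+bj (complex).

MNA unknowns: 5 node voltages V₁..V_5 plus 1 source current (V1)
L1: Y=0.000-0.07310j on G[4,5]
C1: Y=0.000+0.01126j on G[5,1]
L2: Y=0.000-0.5081j on G[0,3]
R1: Y=0.001337+0.000j on G[5,0]
R2: Y=0.0008475+0.000j on G[5,3]
R3: Y=0.0001855+0.000j on G[1,2]
R4: Y=0.0005780+0.000j on G[0,3]
L3: Y=0.000-0.0008856j on G[4,2]
R5: Y=0.05714+0.000j on G[1,3]
C2: Y=0.000+0.02916j on G[1,5]
R6: Y=0.8772+0.000j on G[3,1]
I1: z[1]−=0.0015, z[4]+=0.0015
R7: Y=0.002151+0.000j on G[1,0]
R8: Y=0.0006173+0.000j on G[5,2]
R9: Y=0.03333+0.000j on G[0,3]
R10: Y=0.0001006+0.000j on G[4,2]
R11: Y=0.02933+0.000j on G[2,5]
I2: z[2]−=0.0408, z[4]+=0.0408
I3: z[3]−=0.00412, z[5]+=0.00412
L4: Y=0.000-0.03374j on G[3,0]
V1: row V5−V3=35.8, i_V1 at 5,3
solve → V1=0.07171+1.453j, V2=34.25-0.1222j, V3=3.337e-06-0.08861j, V4=35.78+0.4806j, V5=35.80-0.08861j
aux → i_V1=-0.1412-1.444j

35.80-0.08861j V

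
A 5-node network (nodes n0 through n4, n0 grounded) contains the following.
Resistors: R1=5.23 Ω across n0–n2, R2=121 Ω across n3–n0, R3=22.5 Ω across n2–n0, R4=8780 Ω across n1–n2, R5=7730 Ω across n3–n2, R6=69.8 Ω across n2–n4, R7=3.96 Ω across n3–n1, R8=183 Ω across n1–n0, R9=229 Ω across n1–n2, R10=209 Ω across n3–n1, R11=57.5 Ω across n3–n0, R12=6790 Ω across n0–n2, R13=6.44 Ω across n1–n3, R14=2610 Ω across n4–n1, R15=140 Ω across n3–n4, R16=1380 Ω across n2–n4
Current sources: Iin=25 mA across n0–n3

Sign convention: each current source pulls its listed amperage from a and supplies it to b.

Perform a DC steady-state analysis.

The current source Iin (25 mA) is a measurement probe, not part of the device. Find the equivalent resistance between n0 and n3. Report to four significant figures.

Element admittances at DC:
  Y(R1) = 0.1912 S between n0,n2
  Y(R2) = 0.008264 S between n3,n0
  Y(R3) = 0.04444 S between n2,n0
  Y(R4) = 0.0001139 S between n1,n2
  Y(R5) = 0.0001294 S between n3,n2
  Y(R6) = 0.01433 S between n2,n4
  Y(R7) = 0.2525 S between n3,n1
  Y(R8) = 0.005464 S between n1,n0
  Y(R9) = 0.004367 S between n1,n2
  Y(R10) = 0.004785 S between n3,n1
  Y(R11) = 0.01739 S between n3,n0
  Y(R12) = 0.0001473 S between n0,n2
  Y(R13) = 0.1553 S between n1,n3
  Y(R14) = 0.0003831 S between n4,n1
  Y(R15) = 0.007143 S between n3,n4
  Y(R16) = 0.0007246 S between n2,n4
  Iin: injects 0.025 A into n3 (from n0)
Assemble and solve the 4×4 MNA system:
  V(n1)=0.6082  V(n2)=0.02415  V(n3)=0.6229  V(n4)=0.2235

R_eq = 24.92 Ω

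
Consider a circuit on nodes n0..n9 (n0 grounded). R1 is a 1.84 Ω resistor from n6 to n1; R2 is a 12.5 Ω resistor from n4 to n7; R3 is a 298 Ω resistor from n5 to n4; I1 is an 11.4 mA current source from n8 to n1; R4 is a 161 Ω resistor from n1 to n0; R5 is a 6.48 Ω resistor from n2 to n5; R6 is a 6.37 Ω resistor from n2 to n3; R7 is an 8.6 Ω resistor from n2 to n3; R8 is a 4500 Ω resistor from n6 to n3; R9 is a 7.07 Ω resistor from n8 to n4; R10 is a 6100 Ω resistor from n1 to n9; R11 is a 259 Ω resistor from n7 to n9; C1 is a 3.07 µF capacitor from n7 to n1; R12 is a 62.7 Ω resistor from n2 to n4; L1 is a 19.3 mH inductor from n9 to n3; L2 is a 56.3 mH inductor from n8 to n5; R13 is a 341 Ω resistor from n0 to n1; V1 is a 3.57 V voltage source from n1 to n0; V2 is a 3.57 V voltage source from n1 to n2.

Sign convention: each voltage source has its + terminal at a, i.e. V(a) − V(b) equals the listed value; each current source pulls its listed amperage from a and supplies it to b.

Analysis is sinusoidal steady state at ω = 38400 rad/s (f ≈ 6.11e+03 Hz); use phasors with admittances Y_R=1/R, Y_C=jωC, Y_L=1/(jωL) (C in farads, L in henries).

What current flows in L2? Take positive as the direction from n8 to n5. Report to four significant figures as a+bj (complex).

0.0002178-0.001199j A

Element admittances at ω=38400 rad/s:
  Y(R1) = 0.5435+0.000j S between n6,n1
  Y(R2) = 0.08000+0.000j S between n4,n7
  Y(R3) = 0.003356+0.000j S between n5,n4
  I1: injects 0.0114 A into n1 (from n8)
  Y(R4) = 0.006211+0.000j S between n1,n0
  Y(R5) = 0.1543+0.000j S between n2,n5
  Y(R6) = 0.1570+0.000j S between n2,n3
  Y(R7) = 0.1163+0.000j S between n2,n3
  Y(R8) = 0.0002222+0.000j S between n6,n3
  Y(R9) = 0.1414+0.000j S between n8,n4
  Y(R10) = 0.0001639+0.000j S between n1,n9
  Y(R11) = 0.003861+0.000j S between n7,n9
  Y(C1) = 0.000+0.1179j S between n7,n1
  Y(R12) = 0.01595+0.000j S between n2,n4
  Y(L1) = 0.000-0.001349j S between n9,n3
  Y(L2) = 0.000-0.0004626j S between n8,n5
  Y(R13) = 0.002933+0.000j S between n0,n1
  V1: constraint V(n1)−V(n0) = 3.57
  V2: constraint V(n1)−V(n2) = 3.57
Assemble and solve the 11×11 MNA system:
  V(n1)=3.570+0.000j  V(n2)=0.000+0.000j  V(n3)=0.01060-0.01482j  V(n4)=2.734+0.4646j  V(n5)=0.05957+0.002283j  V(n6)=3.569-6.058e-06j  V(n7)=3.536+0.5616j  V(n8)=2.652+0.4731j  V(n9)=3.015+1.546j
  i(V1)=-0.03264+0.000j  i(V2)=-0.05569-0.003712j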